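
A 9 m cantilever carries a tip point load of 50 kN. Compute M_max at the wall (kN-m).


For a cantilever with a point load at the free end:
M_max = P * L = 50 * 9 = 450 kN-m

450 kN-m


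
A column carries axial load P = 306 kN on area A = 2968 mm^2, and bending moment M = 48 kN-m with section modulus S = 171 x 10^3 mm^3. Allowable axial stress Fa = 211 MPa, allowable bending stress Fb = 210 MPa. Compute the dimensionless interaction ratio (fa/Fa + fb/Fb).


f_a = P / A = 306000.0 / 2968 = 103.0997 MPa
f_b = M / S = 48000000.0 / 171000.0 = 280.7018 MPa
Ratio = f_a / Fa + f_b / Fb
= 103.0997 / 211 + 280.7018 / 210
= 1.8253 (dimensionless)

1.8253 (dimensionless)


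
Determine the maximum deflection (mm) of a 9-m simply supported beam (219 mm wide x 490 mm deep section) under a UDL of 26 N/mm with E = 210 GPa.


I = 219 * 490^3 / 12 = 2147094250.0 mm^4
L = 9000.0 mm, w = 26 N/mm, E = 210000.0 MPa
delta = 5 * w * L^4 / (384 * E * I)
= 5 * 26 * 9000.0^4 / (384 * 210000.0 * 2147094250.0)
= 4.9262 mm

4.9262 mm


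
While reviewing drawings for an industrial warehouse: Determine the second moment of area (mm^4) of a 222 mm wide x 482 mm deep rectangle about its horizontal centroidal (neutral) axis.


I = b * h^3 / 12
= 222 * 482^3 / 12
= 222 * 111980168 / 12
= 2071633108.0 mm^4

2071633108.0 mm^4


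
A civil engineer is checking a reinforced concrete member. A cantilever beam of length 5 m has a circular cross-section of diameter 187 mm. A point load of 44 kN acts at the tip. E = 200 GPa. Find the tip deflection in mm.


I = pi * d^4 / 64 = pi * 187^4 / 64 = 60025574.43 mm^4
L = 5000.0 mm, P = 44000.0 N, E = 200000.0 MPa
delta = P * L^3 / (3 * E * I)
= 44000.0 * 5000.0^3 / (3 * 200000.0 * 60025574.43)
= 152.7127 mm

152.7127 mm


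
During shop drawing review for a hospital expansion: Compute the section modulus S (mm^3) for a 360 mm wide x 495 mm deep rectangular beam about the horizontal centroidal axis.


S = b * h^2 / 6
= 360 * 495^2 / 6
= 360 * 245025 / 6
= 14701500.0 mm^3

14701500.0 mm^3


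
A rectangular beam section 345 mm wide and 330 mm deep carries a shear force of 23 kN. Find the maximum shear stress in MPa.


A = b * h = 345 * 330 = 113850 mm^2
V = 23 kN = 23000.0 N
tau_max = 1.5 * V / A = 1.5 * 23000.0 / 113850
= 0.303 MPa

0.303 MPa


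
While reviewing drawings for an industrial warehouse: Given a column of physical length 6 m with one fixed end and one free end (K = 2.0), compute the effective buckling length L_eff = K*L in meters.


L_eff = K * L
= 2.0 * 6
= 12.0 m

12.0 m


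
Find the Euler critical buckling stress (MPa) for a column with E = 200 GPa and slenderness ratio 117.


sigma_cr = pi^2 * E / lambda^2
= 9.8696 * 200000.0 / 117^2
= 9.8696 * 200000.0 / 13689
= 144.1976 MPa

144.1976 MPa


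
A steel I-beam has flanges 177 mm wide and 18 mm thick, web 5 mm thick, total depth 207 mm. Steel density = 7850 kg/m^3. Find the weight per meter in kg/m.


A_flanges = 2 * 177 * 18 = 6372 mm^2
A_web = (207 - 2 * 18) * 5 = 855 mm^2
A_total = 6372 + 855 = 7227 mm^2 = 0.007227 m^2
Weight = rho * A = 7850 * 0.007227 = 56.7319 kg/m

56.7319 kg/m


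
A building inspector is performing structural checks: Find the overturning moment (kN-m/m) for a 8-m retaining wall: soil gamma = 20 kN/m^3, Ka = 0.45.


Pa = 0.5 * Ka * gamma * H^2
= 0.5 * 0.45 * 20 * 8^2
= 288.0 kN/m
Arm = H / 3 = 8 / 3 = 2.6667 m
Mo = Pa * arm = Pa * H / 3 = 288.0 * 8 / 3 = 768.0 kN-m/m

768.0 kN-m/m


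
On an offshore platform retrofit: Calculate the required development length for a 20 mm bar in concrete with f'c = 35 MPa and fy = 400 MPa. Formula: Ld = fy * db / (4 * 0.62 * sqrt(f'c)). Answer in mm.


Ld = (fy * db) / (4 * 0.62 * sqrt(f'c))
= (400 * 20) / (4 * 0.62 * sqrt(35))
= 8000 / 14.6719
= 545.26 mm

545.26 mm


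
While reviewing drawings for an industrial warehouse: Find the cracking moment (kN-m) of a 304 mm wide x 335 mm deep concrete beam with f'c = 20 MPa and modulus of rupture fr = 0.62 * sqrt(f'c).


fr = 0.62 * sqrt(20) = 0.62 * 4.4721 = 2.7727 MPa
I = 304 * 335^3 / 12 = 952416166.67 mm^4
y_t = 167.5 mm
M_cr = fr * I / y_t = 2.7727 * 952416166.67 / 167.5 N-mm
= 15.7659 kN-m

15.7659 kN-m


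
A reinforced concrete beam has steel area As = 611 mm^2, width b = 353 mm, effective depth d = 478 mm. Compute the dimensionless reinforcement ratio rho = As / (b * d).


rho = As / (b * d)
= 611 / (353 * 478)
= 611 / 168734
= 0.003621 (dimensionless)

0.003621 (dimensionless)


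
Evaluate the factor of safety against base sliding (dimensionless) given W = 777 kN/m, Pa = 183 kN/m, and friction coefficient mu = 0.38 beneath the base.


Resisting force = mu * W = 0.38 * 777 = 295.26 kN/m
FOS = Resisting / Driving = 295.26 / 183
= 1.6134 (dimensionless)

1.6134 (dimensionless)


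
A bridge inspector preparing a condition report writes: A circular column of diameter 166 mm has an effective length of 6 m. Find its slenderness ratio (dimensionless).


Radius of gyration r = d / 4 = 166 / 4 = 41.5 mm
L_eff = 6000.0 mm
Slenderness ratio = L / r = 6000.0 / 41.5 = 144.58 (dimensionless)

144.58 (dimensionless)


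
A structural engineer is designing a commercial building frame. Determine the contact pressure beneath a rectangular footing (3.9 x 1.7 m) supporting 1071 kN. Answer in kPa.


A = 3.9 * 1.7 = 6.63 m^2
q = P / A = 1071 / 6.63
= 161.5385 kPa

161.5385 kPa


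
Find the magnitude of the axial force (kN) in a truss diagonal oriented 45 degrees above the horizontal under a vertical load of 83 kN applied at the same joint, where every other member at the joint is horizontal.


At the joint, only the diagonal has a vertical component, so vertical equilibrium gives:
F * sin(45) = 83
F = 83 / sin(45)
= 83 / 0.707107
= 117.38 kN

117.38 kN


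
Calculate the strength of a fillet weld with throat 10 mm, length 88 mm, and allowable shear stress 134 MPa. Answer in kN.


Strength = throat * length * allowable stress
= 10 * 88 * 134 N
= 117920 N
= 117.92 kN

117.92 kN


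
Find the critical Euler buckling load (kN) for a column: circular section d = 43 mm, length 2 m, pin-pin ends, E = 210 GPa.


I = pi * d^4 / 64 = 167820.0 mm^4
L = 2000.0 mm
P_cr = pi^2 * E * I / L^2
= 9.8696 * 210000.0 * 167820.0 / 2000.0^2
= 86956.64 N = 86.9566 kN

86.9566 kN


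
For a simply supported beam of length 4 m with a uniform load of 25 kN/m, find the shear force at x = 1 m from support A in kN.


R_A = w * L / 2 = 25 * 4 / 2 = 50.0 kN
V(x) = R_A - w * x = 50.0 - 25 * 1
= 25.0 kN

25.0 kN


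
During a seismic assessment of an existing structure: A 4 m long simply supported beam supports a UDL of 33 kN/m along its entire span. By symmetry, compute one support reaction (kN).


Total load = w * L = 33 * 4 = 132 kN
By symmetry, each reaction R = total / 2 = 132 / 2 = 66.0 kN

66.0 kN


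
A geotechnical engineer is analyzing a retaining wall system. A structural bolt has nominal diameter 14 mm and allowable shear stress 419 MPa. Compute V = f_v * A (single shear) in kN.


A = pi * d^2 / 4 = pi * 14^2 / 4 = 153.938 mm^2
V = f_v * A / 1000 = 419 * 153.938 / 1000
= 64.5 kN

64.5 kN


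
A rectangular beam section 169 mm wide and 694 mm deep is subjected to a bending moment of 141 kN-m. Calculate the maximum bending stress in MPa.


I = b * h^3 / 12 = 169 * 694^3 / 12 = 4707429991.33 mm^4
y = h / 2 = 694 / 2 = 347.0 mm
M = 141 kN-m = 141000000.0 N-mm
sigma = M * y / I = 141000000.0 * 347.0 / 4707429991.33
= 10.39 MPa

10.39 MPa


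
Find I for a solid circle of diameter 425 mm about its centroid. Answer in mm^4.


r = d / 2 = 425 / 2 = 212.5 mm
I = pi * r^4 / 4 = pi * 212.5^4 / 4
= 1601495117.31 mm^4

1601495117.31 mm^4


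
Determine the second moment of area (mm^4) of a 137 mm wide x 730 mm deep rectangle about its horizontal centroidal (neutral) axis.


I = b * h^3 / 12
= 137 * 730^3 / 12
= 137 * 389017000 / 12
= 4441277416.67 mm^4

4441277416.67 mm^4


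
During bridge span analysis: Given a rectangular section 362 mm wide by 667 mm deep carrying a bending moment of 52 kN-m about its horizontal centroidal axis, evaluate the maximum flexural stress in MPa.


I = b * h^3 / 12 = 362 * 667^3 / 12 = 8951685717.17 mm^4
y = h / 2 = 667 / 2 = 333.5 mm
M = 52 kN-m = 52000000.0 N-mm
sigma = M * y / I = 52000000.0 * 333.5 / 8951685717.17
= 1.94 MPa

1.94 MPa


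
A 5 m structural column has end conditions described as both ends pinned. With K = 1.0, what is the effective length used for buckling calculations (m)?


L_eff = K * L
= 1.0 * 5
= 5.0 m

5.0 m


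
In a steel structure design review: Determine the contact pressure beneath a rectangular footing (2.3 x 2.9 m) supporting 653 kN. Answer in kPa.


A = 2.3 * 2.9 = 6.67 m^2
q = P / A = 653 / 6.67
= 97.901 kPa

97.901 kPa


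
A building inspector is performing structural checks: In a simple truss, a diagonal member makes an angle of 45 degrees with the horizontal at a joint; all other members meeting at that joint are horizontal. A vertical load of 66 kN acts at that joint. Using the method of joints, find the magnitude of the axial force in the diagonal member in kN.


At the joint, only the diagonal has a vertical component, so vertical equilibrium gives:
F * sin(45) = 66
F = 66 / sin(45)
= 66 / 0.707107
= 93.34 kN

93.34 kN


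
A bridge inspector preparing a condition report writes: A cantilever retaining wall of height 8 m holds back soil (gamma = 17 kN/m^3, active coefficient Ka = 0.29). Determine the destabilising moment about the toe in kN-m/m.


Pa = 0.5 * Ka * gamma * H^2
= 0.5 * 0.29 * 17 * 8^2
= 157.76 kN/m
Arm = H / 3 = 8 / 3 = 2.6667 m
Mo = Pa * arm = Pa * H / 3 = 157.76 * 8 / 3 = 420.6933 kN-m/m

420.6933 kN-m/m


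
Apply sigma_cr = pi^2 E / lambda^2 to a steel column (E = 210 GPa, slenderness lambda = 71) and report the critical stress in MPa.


sigma_cr = pi^2 * E / lambda^2
= 9.8696 * 210000.0 / 71^2
= 9.8696 * 210000.0 / 5041
= 411.1519 MPa

411.1519 MPa


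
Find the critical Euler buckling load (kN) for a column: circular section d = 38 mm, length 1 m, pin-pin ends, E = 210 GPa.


I = pi * d^4 / 64 = 102353.87 mm^4
L = 1000.0 mm
P_cr = pi^2 * E * I / L^2
= 9.8696 * 210000.0 * 102353.87 / 1000.0^2
= 212140.37 N = 212.1404 kN

212.1404 kN


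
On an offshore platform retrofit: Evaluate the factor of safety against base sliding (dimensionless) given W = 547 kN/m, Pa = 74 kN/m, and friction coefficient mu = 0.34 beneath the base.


Resisting force = mu * W = 0.34 * 547 = 185.98 kN/m
FOS = Resisting / Driving = 185.98 / 74
= 2.5132 (dimensionless)

2.5132 (dimensionless)


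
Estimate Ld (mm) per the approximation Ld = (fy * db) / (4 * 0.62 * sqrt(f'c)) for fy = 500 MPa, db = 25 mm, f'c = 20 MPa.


Ld = (fy * db) / (4 * 0.62 * sqrt(f'c))
= (500 * 25) / (4 * 0.62 * sqrt(20))
= 12500 / 11.0909
= 1127.05 mm

1127.05 mm


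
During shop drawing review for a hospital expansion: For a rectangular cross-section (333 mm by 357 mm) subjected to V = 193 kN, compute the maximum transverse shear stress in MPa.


A = b * h = 333 * 357 = 118881 mm^2
V = 193 kN = 193000.0 N
tau_max = 1.5 * V / A = 1.5 * 193000.0 / 118881
= 2.4352 MPa

2.4352 MPa


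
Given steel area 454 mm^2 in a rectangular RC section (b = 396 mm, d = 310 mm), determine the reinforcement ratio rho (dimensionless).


rho = As / (b * d)
= 454 / (396 * 310)
= 454 / 122760
= 0.003698 (dimensionless)

0.003698 (dimensionless)


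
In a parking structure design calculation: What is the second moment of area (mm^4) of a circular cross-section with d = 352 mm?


r = d / 2 = 352 / 2 = 176.0 mm
I = pi * r^4 / 4 = pi * 176.0^4 / 4
= 753599414.95 mm^4

753599414.95 mm^4


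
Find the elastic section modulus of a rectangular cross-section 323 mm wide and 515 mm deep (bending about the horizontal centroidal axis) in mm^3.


S = b * h^2 / 6
= 323 * 515^2 / 6
= 323 * 265225 / 6
= 14277945.83 mm^3

14277945.83 mm^3


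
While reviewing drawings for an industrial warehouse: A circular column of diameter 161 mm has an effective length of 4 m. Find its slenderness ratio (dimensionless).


Radius of gyration r = d / 4 = 161 / 4 = 40.25 mm
L_eff = 4000.0 mm
Slenderness ratio = L / r = 4000.0 / 40.25 = 99.38 (dimensionless)

99.38 (dimensionless)


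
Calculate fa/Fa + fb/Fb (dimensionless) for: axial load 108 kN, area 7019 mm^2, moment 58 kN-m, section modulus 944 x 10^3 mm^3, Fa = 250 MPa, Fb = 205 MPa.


f_a = P / A = 108000.0 / 7019 = 15.3868 MPa
f_b = M / S = 58000000.0 / 944000.0 = 61.4407 MPa
Ratio = f_a / Fa + f_b / Fb
= 15.3868 / 250 + 61.4407 / 205
= 0.3613 (dimensionless)

0.3613 (dimensionless)


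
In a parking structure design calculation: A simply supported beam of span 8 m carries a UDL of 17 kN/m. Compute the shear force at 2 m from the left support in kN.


R_A = w * L / 2 = 17 * 8 / 2 = 68.0 kN
V(x) = R_A - w * x = 68.0 - 17 * 2
= 34.0 kN

34.0 kN


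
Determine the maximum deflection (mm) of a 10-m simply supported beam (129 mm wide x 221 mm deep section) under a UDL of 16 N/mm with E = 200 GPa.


I = 129 * 221^3 / 12 = 116034005.75 mm^4
L = 10000.0 mm, w = 16 N/mm, E = 200000.0 MPa
delta = 5 * w * L^4 / (384 * E * I)
= 5 * 16 * 10000.0^4 / (384 * 200000.0 * 116034005.75)
= 89.7725 mm

89.7725 mm


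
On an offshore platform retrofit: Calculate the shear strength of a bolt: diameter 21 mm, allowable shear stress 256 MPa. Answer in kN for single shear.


A = pi * d^2 / 4 = pi * 21^2 / 4 = 346.3606 mm^2
V = f_v * A / 1000 = 256 * 346.3606 / 1000
= 88.6683 kN

88.6683 kN


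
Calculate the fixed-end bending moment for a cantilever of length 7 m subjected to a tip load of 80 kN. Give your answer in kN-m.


For a cantilever with a point load at the free end:
M_max = P * L = 80 * 7 = 560 kN-m

560 kN-m


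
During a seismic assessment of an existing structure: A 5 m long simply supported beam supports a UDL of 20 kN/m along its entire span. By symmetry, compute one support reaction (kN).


Total load = w * L = 20 * 5 = 100 kN
By symmetry, each reaction R = total / 2 = 100 / 2 = 50.0 kN

50.0 kN


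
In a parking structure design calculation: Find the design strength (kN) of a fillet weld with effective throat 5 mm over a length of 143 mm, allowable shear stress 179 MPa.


Strength = throat * length * allowable stress
= 5 * 143 * 179 N
= 127985 N
= 127.98 kN

127.98 kN


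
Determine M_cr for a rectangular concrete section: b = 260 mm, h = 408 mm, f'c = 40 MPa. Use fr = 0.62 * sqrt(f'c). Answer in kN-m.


fr = 0.62 * sqrt(40) = 0.62 * 6.3246 = 3.9212 MPa
I = 260 * 408^3 / 12 = 1471541760.0 mm^4
y_t = 204.0 mm
M_cr = fr * I / y_t = 3.9212 * 1471541760.0 / 204.0 N-mm
= 28.2855 kN-m

28.2855 kN-m


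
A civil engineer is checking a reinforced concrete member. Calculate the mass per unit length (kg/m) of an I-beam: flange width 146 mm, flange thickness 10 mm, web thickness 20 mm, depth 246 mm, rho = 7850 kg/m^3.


A_flanges = 2 * 146 * 10 = 2920 mm^2
A_web = (246 - 2 * 10) * 20 = 4520 mm^2
A_total = 2920 + 4520 = 7440 mm^2 = 0.007440 m^2
Weight = rho * A = 7850 * 0.007440 = 58.404 kg/m

58.404 kg/m


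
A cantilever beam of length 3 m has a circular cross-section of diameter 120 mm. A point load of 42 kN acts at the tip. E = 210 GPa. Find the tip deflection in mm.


I = pi * d^4 / 64 = pi * 120^4 / 64 = 10178760.2 mm^4
L = 3000.0 mm, P = 42000.0 N, E = 210000.0 MPa
delta = P * L^3 / (3 * E * I)
= 42000.0 * 3000.0^3 / (3 * 210000.0 * 10178760.2)
= 176.8388 mm

176.8388 mm


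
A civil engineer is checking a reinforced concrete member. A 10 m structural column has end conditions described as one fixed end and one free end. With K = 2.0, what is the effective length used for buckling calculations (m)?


L_eff = K * L
= 2.0 * 10
= 20.0 m

20.0 m


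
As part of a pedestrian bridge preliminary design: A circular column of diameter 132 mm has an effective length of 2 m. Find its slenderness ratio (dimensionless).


Radius of gyration r = d / 4 = 132 / 4 = 33.0 mm
L_eff = 2000.0 mm
Slenderness ratio = L / r = 2000.0 / 33.0 = 60.61 (dimensionless)

60.61 (dimensionless)


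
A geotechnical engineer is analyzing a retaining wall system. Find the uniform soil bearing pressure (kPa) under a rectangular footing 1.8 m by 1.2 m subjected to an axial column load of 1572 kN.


A = 1.8 * 1.2 = 2.16 m^2
q = P / A = 1572 / 2.16
= 727.7778 kPa

727.7778 kPa


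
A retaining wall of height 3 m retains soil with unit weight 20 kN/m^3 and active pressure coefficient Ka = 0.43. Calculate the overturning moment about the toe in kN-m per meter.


Pa = 0.5 * Ka * gamma * H^2
= 0.5 * 0.43 * 20 * 3^2
= 38.7 kN/m
Arm = H / 3 = 3 / 3 = 1.0 m
Mo = Pa * arm = Pa * H / 3 = 38.7 * 3 / 3 = 38.7 kN-m/m

38.7 kN-m/m


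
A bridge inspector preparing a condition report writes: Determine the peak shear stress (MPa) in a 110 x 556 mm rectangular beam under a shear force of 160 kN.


A = b * h = 110 * 556 = 61160 mm^2
V = 160 kN = 160000.0 N
tau_max = 1.5 * V / A = 1.5 * 160000.0 / 61160
= 3.9241 MPa

3.9241 MPa


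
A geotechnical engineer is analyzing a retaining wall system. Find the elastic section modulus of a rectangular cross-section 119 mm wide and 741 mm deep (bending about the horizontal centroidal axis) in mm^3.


S = b * h^2 / 6
= 119 * 741^2 / 6
= 119 * 549081 / 6
= 10890106.5 mm^3

10890106.5 mm^3


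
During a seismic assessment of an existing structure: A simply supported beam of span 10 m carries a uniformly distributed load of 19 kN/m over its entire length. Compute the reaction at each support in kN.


Total load = w * L = 19 * 10 = 190 kN
By symmetry, each reaction R = total / 2 = 190 / 2 = 95.0 kN

95.0 kN


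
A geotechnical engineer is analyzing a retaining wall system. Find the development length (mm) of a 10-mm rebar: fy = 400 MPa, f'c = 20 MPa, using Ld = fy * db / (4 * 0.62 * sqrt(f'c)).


Ld = (fy * db) / (4 * 0.62 * sqrt(f'c))
= (400 * 10) / (4 * 0.62 * sqrt(20))
= 4000 / 11.0909
= 360.66 mm

360.66 mm


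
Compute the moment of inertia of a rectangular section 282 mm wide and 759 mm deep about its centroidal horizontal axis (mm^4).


I = b * h^3 / 12
= 282 * 759^3 / 12
= 282 * 437245479 / 12
= 10275268756.5 mm^4

10275268756.5 mm^4


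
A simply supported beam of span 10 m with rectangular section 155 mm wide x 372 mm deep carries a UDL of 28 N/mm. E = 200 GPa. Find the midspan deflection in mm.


I = 155 * 372^3 / 12 = 664935120.0 mm^4
L = 10000.0 mm, w = 28 N/mm, E = 200000.0 MPa
delta = 5 * w * L^4 / (384 * E * I)
= 5 * 28 * 10000.0^4 / (384 * 200000.0 * 664935120.0)
= 27.415 mm

27.415 mm


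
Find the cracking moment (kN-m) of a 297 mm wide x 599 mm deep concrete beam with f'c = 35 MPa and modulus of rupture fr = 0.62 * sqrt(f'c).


fr = 0.62 * sqrt(35) = 0.62 * 5.9161 = 3.668 MPa
I = 297 * 599^3 / 12 = 5319314525.25 mm^4
y_t = 299.5 mm
M_cr = fr * I / y_t = 3.668 * 5319314525.25 / 299.5 N-mm
= 65.1455 kN-m

65.1455 kN-m


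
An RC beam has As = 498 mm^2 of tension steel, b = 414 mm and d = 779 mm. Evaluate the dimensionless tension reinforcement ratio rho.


rho = As / (b * d)
= 498 / (414 * 779)
= 498 / 322506
= 0.001544 (dimensionless)

0.001544 (dimensionless)


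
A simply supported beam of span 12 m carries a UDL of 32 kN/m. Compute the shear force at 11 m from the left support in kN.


R_A = w * L / 2 = 32 * 12 / 2 = 192.0 kN
V(x) = R_A - w * x = 192.0 - 32 * 11
= -160.0 kN

-160.0 kN


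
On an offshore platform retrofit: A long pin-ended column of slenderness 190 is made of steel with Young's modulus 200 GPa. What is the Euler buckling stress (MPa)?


sigma_cr = pi^2 * E / lambda^2
= 9.8696 * 200000.0 / 190^2
= 9.8696 * 200000.0 / 36100
= 54.6792 MPa

54.6792 MPa


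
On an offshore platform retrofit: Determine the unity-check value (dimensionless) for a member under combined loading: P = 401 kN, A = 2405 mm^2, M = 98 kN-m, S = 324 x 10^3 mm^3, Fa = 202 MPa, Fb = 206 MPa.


f_a = P / A = 401000.0 / 2405 = 166.736 MPa
f_b = M / S = 98000000.0 / 324000.0 = 302.4691 MPa
Ratio = f_a / Fa + f_b / Fb
= 166.736 / 202 + 302.4691 / 206
= 2.2937 (dimensionless)

2.2937 (dimensionless)


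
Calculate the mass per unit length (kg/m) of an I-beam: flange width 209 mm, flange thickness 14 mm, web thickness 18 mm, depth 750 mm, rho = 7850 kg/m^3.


A_flanges = 2 * 209 * 14 = 5852 mm^2
A_web = (750 - 2 * 14) * 18 = 12996 mm^2
A_total = 5852 + 12996 = 18848 mm^2 = 0.018848 m^2
Weight = rho * A = 7850 * 0.018848 = 147.9568 kg/m

147.9568 kg/m


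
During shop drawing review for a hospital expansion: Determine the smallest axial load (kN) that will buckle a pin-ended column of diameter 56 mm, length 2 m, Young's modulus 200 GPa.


I = pi * d^4 / 64 = 482749.69 mm^4
L = 2000.0 mm
P_cr = pi^2 * E * I / L^2
= 9.8696 * 200000.0 * 482749.69 / 2000.0^2
= 238227.42 N = 238.2274 kN

238.2274 kN


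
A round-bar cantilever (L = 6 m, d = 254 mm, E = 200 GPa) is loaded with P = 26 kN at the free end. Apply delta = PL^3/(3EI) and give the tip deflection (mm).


I = pi * d^4 / 64 = pi * 254^4 / 64 = 204317123.26 mm^4
L = 6000.0 mm, P = 26000.0 N, E = 200000.0 MPa
delta = P * L^3 / (3 * E * I)
= 26000.0 * 6000.0^3 / (3 * 200000.0 * 204317123.26)
= 45.8111 mm

45.8111 mm


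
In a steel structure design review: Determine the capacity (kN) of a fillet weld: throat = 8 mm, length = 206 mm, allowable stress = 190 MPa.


Strength = throat * length * allowable stress
= 8 * 206 * 190 N
= 313120 N
= 313.12 kN

313.12 kN


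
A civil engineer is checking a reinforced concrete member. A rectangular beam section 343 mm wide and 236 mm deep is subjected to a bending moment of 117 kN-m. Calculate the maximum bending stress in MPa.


I = b * h^3 / 12 = 343 * 236^3 / 12 = 375706650.67 mm^4
y = h / 2 = 236 / 2 = 118.0 mm
M = 117 kN-m = 117000000.0 N-mm
sigma = M * y / I = 117000000.0 * 118.0 / 375706650.67
= 36.75 MPa

36.75 MPa


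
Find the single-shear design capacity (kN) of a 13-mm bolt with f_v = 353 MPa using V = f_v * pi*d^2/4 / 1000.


A = pi * d^2 / 4 = pi * 13^2 / 4 = 132.7323 mm^2
V = f_v * A / 1000 = 353 * 132.7323 / 1000
= 46.8545 kN

46.8545 kN


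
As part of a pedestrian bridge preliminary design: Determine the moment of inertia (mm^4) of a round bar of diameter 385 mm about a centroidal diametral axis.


r = d / 2 = 385 / 2 = 192.5 mm
I = pi * r^4 / 4 = pi * 192.5^4 / 4
= 1078481790.6 mm^4

1078481790.6 mm^4


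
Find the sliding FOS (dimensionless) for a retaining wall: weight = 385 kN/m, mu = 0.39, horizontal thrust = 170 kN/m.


Resisting force = mu * W = 0.39 * 385 = 150.15 kN/m
FOS = Resisting / Driving = 150.15 / 170
= 0.8832 (dimensionless)

0.8832 (dimensionless)


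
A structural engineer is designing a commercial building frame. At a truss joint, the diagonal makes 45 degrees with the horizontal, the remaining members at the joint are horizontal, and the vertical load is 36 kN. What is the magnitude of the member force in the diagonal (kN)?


At the joint, only the diagonal has a vertical component, so vertical equilibrium gives:
F * sin(45) = 36
F = 36 / sin(45)
= 36 / 0.707107
= 50.91 kN

50.91 kN


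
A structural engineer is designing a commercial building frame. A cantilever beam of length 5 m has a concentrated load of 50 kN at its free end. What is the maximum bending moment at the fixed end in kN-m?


For a cantilever with a point load at the free end:
M_max = P * L = 50 * 5 = 250 kN-m

250 kN-m


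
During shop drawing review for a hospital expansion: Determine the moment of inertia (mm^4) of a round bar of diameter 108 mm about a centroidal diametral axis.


r = d / 2 = 108 / 2 = 54.0 mm
I = pi * r^4 / 4 = pi * 54.0^4 / 4
= 6678284.57 mm^4

6678284.57 mm^4


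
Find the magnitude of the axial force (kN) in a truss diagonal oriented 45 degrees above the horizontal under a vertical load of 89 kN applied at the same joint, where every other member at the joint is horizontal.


At the joint, only the diagonal has a vertical component, so vertical equilibrium gives:
F * sin(45) = 89
F = 89 / sin(45)
= 89 / 0.707107
= 125.86 kN

125.86 kN


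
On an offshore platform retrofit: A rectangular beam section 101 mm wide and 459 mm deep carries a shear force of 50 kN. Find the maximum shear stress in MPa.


A = b * h = 101 * 459 = 46359 mm^2
V = 50 kN = 50000.0 N
tau_max = 1.5 * V / A = 1.5 * 50000.0 / 46359
= 1.6178 MPa

1.6178 MPa


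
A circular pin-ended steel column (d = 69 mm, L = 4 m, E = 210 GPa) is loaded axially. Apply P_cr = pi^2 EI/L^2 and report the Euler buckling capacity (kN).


I = pi * d^4 / 64 = 1112669.7 mm^4
L = 4000.0 mm
P_cr = pi^2 * E * I / L^2
= 9.8696 * 210000.0 * 1112669.7 / 4000.0^2
= 144133.63 N = 144.1336 kN

144.1336 kN


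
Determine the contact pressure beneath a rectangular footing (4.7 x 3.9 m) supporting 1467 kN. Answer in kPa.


A = 4.7 * 3.9 = 18.33 m^2
q = P / A = 1467 / 18.33
= 80.0327 kPa

80.0327 kPa


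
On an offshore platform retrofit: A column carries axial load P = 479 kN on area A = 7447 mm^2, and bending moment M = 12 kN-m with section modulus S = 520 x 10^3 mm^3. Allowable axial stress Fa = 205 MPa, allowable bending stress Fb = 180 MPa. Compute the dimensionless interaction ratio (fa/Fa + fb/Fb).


f_a = P / A = 479000.0 / 7447 = 64.3212 MPa
f_b = M / S = 12000000.0 / 520000.0 = 23.0769 MPa
Ratio = f_a / Fa + f_b / Fb
= 64.3212 / 205 + 23.0769 / 180
= 0.442 (dimensionless)

0.442 (dimensionless)


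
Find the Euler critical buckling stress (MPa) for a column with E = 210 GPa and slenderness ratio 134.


sigma_cr = pi^2 * E / lambda^2
= 9.8696 * 210000.0 / 134^2
= 9.8696 * 210000.0 / 17956
= 115.4275 MPa

115.4275 MPa


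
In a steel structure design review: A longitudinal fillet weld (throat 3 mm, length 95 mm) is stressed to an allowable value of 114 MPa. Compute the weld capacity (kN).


Strength = throat * length * allowable stress
= 3 * 95 * 114 N
= 32490 N
= 32.49 kN

32.49 kN


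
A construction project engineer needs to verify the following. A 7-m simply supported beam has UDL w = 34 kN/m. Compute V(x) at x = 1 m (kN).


R_A = w * L / 2 = 34 * 7 / 2 = 119.0 kN
V(x) = R_A - w * x = 119.0 - 34 * 1
= 85.0 kN

85.0 kN


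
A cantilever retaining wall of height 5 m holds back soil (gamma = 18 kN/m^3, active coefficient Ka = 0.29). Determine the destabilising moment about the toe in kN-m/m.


Pa = 0.5 * Ka * gamma * H^2
= 0.5 * 0.29 * 18 * 5^2
= 65.25 kN/m
Arm = H / 3 = 5 / 3 = 1.6667 m
Mo = Pa * arm = Pa * H / 3 = 65.25 * 5 / 3 = 108.75 kN-m/m

108.75 kN-m/m


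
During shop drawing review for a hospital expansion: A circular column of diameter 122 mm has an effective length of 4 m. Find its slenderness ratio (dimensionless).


Radius of gyration r = d / 4 = 122 / 4 = 30.5 mm
L_eff = 4000.0 mm
Slenderness ratio = L / r = 4000.0 / 30.5 = 131.15 (dimensionless)

131.15 (dimensionless)


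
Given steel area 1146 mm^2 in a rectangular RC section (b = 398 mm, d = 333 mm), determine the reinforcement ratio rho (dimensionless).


rho = As / (b * d)
= 1146 / (398 * 333)
= 1146 / 132534
= 0.008647 (dimensionless)

0.008647 (dimensionless)


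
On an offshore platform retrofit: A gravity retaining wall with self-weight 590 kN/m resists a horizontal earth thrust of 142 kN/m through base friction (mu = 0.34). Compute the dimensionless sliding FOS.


Resisting force = mu * W = 0.34 * 590 = 200.6 kN/m
FOS = Resisting / Driving = 200.6 / 142
= 1.4127 (dimensionless)

1.4127 (dimensionless)


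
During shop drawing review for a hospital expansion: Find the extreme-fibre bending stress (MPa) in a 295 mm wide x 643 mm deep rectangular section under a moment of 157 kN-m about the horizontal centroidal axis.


I = b * h^3 / 12 = 295 * 643^3 / 12 = 6535422797.08 mm^4
y = h / 2 = 643 / 2 = 321.5 mm
M = 157 kN-m = 157000000.0 N-mm
sigma = M * y / I = 157000000.0 * 321.5 / 6535422797.08
= 7.72 MPa

7.72 MPa


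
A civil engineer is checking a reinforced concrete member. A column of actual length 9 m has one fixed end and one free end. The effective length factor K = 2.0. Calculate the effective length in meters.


L_eff = K * L
= 2.0 * 9
= 18.0 m

18.0 m


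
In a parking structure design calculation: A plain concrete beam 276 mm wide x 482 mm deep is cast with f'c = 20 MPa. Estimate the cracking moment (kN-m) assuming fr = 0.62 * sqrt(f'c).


fr = 0.62 * sqrt(20) = 0.62 * 4.4721 = 2.7727 MPa
I = 276 * 482^3 / 12 = 2575543864.0 mm^4
y_t = 241.0 mm
M_cr = fr * I / y_t = 2.7727 * 2575543864.0 / 241.0 N-mm
= 29.6318 kN-m

29.6318 kN-m


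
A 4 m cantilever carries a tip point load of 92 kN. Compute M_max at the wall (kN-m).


For a cantilever with a point load at the free end:
M_max = P * L = 92 * 4 = 368 kN-m

368 kN-m


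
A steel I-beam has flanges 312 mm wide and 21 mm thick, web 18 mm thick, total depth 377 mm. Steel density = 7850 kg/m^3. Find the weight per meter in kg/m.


A_flanges = 2 * 312 * 21 = 13104 mm^2
A_web = (377 - 2 * 21) * 18 = 6030 mm^2
A_total = 13104 + 6030 = 19134 mm^2 = 0.019134 m^2
Weight = rho * A = 7850 * 0.019134 = 150.2019 kg/m

150.2019 kg/m


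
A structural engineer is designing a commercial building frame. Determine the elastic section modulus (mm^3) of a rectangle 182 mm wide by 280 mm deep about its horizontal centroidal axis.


S = b * h^2 / 6
= 182 * 280^2 / 6
= 182 * 78400 / 6
= 2378133.33 mm^3

2378133.33 mm^3


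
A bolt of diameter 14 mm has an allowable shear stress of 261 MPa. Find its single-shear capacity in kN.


A = pi * d^2 / 4 = pi * 14^2 / 4 = 153.938 mm^2
V = f_v * A / 1000 = 261 * 153.938 / 1000
= 40.1778 kN

40.1778 kN


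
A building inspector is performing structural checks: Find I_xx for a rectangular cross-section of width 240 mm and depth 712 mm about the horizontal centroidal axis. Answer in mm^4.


I = b * h^3 / 12
= 240 * 712^3 / 12
= 240 * 360944128 / 12
= 7218882560.0 mm^4

7218882560.0 mm^4


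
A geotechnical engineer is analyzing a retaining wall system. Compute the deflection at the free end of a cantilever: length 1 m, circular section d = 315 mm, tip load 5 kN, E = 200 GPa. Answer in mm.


I = pi * d^4 / 64 = pi * 315^4 / 64 = 483294790.53 mm^4
L = 1000.0 mm, P = 5000.0 N, E = 200000.0 MPa
delta = P * L^3 / (3 * E * I)
= 5000.0 * 1000.0^3 / (3 * 200000.0 * 483294790.53)
= 0.0172 mm

0.0172 mm


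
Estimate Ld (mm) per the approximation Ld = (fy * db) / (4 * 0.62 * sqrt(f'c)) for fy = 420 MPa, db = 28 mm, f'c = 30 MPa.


Ld = (fy * db) / (4 * 0.62 * sqrt(f'c))
= (420 * 28) / (4 * 0.62 * sqrt(30))
= 11760 / 13.5835
= 865.76 mm

865.76 mm


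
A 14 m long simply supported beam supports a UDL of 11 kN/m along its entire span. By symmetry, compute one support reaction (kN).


Total load = w * L = 11 * 14 = 154 kN
By symmetry, each reaction R = total / 2 = 154 / 2 = 77.0 kN

77.0 kN


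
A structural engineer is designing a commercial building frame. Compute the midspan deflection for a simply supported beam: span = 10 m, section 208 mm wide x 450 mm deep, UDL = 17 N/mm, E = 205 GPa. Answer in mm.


I = 208 * 450^3 / 12 = 1579500000.0 mm^4
L = 10000.0 mm, w = 17 N/mm, E = 205000.0 MPa
delta = 5 * w * L^4 / (384 * E * I)
= 5 * 17 * 10000.0^4 / (384 * 205000.0 * 1579500000.0)
= 6.8362 mm

6.8362 mm


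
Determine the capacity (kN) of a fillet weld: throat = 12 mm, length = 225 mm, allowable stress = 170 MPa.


Strength = throat * length * allowable stress
= 12 * 225 * 170 N
= 459000 N
= 459.0 kN

459.0 kN


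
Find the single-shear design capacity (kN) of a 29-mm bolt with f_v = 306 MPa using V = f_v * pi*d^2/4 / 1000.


A = pi * d^2 / 4 = pi * 29^2 / 4 = 660.5199 mm^2
V = f_v * A / 1000 = 306 * 660.5199 / 1000
= 202.1191 kN

202.1191 kN


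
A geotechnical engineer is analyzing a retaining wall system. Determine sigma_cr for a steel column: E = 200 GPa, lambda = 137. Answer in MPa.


sigma_cr = pi^2 * E / lambda^2
= 9.8696 * 200000.0 / 137^2
= 9.8696 * 200000.0 / 18769
= 105.1692 MPa

105.1692 MPa


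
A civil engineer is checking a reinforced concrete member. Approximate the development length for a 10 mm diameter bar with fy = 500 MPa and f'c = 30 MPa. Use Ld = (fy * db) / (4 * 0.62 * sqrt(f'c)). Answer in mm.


Ld = (fy * db) / (4 * 0.62 * sqrt(f'c))
= (500 * 10) / (4 * 0.62 * sqrt(30))
= 5000 / 13.5835
= 368.09 mm

368.09 mm


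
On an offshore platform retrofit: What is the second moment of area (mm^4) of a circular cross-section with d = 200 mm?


r = d / 2 = 200 / 2 = 100.0 mm
I = pi * r^4 / 4 = pi * 100.0^4 / 4
= 78539816.34 mm^4

78539816.34 mm^4


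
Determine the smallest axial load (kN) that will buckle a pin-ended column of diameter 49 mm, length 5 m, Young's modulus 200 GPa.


I = pi * d^4 / 64 = 282979.01 mm^4
L = 5000.0 mm
P_cr = pi^2 * E * I / L^2
= 9.8696 * 200000.0 * 282979.01 / 5000.0^2
= 22343.13 N = 22.3431 kN

22.3431 kN


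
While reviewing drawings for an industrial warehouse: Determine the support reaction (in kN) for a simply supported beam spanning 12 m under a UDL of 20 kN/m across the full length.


Total load = w * L = 20 * 12 = 240 kN
By symmetry, each reaction R = total / 2 = 240 / 2 = 120.0 kN

120.0 kN


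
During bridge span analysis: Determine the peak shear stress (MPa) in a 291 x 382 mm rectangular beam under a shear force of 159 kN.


A = b * h = 291 * 382 = 111162 mm^2
V = 159 kN = 159000.0 N
tau_max = 1.5 * V / A = 1.5 * 159000.0 / 111162
= 2.1455 MPa

2.1455 MPa


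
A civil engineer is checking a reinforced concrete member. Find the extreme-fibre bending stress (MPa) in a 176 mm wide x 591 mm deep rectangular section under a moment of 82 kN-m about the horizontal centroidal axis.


I = b * h^3 / 12 = 176 * 591^3 / 12 = 3027567708.0 mm^4
y = h / 2 = 591 / 2 = 295.5 mm
M = 82 kN-m = 82000000.0 N-mm
sigma = M * y / I = 82000000.0 * 295.5 / 3027567708.0
= 8.0 MPa

8.0 MPa


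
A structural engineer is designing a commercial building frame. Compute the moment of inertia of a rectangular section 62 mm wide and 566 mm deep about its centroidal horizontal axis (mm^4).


I = b * h^3 / 12
= 62 * 566^3 / 12
= 62 * 181321496 / 12
= 936827729.33 mm^4

936827729.33 mm^4


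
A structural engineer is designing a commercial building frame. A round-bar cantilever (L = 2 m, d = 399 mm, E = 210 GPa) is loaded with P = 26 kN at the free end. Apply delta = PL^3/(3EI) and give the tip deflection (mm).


I = pi * d^4 / 64 = pi * 399^4 / 64 = 1244117736.22 mm^4
L = 2000.0 mm, P = 26000.0 N, E = 210000.0 MPa
delta = P * L^3 / (3 * E * I)
= 26000.0 * 2000.0^3 / (3 * 210000.0 * 1244117736.22)
= 0.2654 mm

0.2654 mm


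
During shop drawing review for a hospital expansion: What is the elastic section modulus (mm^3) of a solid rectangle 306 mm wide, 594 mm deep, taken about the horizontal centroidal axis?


S = b * h^2 / 6
= 306 * 594^2 / 6
= 306 * 352836 / 6
= 17994636.0 mm^3

17994636.0 mm^3


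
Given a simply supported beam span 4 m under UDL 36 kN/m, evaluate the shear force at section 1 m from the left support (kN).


R_A = w * L / 2 = 36 * 4 / 2 = 72.0 kN
V(x) = R_A - w * x = 72.0 - 36 * 1
= 36.0 kN

36.0 kN


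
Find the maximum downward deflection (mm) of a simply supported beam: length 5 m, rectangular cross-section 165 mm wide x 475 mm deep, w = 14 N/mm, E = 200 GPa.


I = 165 * 475^3 / 12 = 1473613281.25 mm^4
L = 5000.0 mm, w = 14 N/mm, E = 200000.0 MPa
delta = 5 * w * L^4 / (384 * E * I)
= 5 * 14 * 5000.0^4 / (384 * 200000.0 * 1473613281.25)
= 0.3866 mm

0.3866 mm


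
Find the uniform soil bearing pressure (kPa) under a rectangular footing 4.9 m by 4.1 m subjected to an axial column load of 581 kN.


A = 4.9 * 4.1 = 20.09 m^2
q = P / A = 581 / 20.09
= 28.9199 kPa

28.9199 kPa


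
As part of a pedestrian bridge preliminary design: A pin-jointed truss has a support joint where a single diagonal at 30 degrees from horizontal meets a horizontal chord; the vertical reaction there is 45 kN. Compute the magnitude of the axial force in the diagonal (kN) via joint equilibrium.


At the joint, only the diagonal has a vertical component, so vertical equilibrium gives:
F * sin(30) = 45
F = 45 / sin(30)
= 45 / 0.5
= 90.0 kN

90.0 kN


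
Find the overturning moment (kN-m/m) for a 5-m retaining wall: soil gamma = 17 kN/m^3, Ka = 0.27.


Pa = 0.5 * Ka * gamma * H^2
= 0.5 * 0.27 * 17 * 5^2
= 57.375 kN/m
Arm = H / 3 = 5 / 3 = 1.6667 m
Mo = Pa * arm = Pa * H / 3 = 57.375 * 5 / 3 = 95.625 kN-m/m

95.625 kN-m/m


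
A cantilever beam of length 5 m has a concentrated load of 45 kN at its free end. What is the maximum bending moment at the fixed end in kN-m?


For a cantilever with a point load at the free end:
M_max = P * L = 45 * 5 = 225 kN-m

225 kN-m


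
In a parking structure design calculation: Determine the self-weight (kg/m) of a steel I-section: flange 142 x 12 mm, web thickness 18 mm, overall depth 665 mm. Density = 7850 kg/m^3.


A_flanges = 2 * 142 * 12 = 3408 mm^2
A_web = (665 - 2 * 12) * 18 = 11538 mm^2
A_total = 3408 + 11538 = 14946 mm^2 = 0.014946 m^2
Weight = rho * A = 7850 * 0.014946 = 117.3261 kg/m

117.3261 kg/m


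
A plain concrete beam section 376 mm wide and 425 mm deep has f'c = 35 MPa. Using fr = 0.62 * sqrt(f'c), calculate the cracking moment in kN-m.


fr = 0.62 * sqrt(35) = 0.62 * 5.9161 = 3.668 MPa
I = 376 * 425^3 / 12 = 2405322916.67 mm^4
y_t = 212.5 mm
M_cr = fr * I / y_t = 3.668 * 2405322916.67 / 212.5 N-mm
= 41.5184 kN-m

41.5184 kN-m


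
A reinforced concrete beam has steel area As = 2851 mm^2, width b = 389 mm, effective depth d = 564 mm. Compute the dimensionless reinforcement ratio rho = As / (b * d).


rho = As / (b * d)
= 2851 / (389 * 564)
= 2851 / 219396
= 0.012995 (dimensionless)

0.012995 (dimensionless)


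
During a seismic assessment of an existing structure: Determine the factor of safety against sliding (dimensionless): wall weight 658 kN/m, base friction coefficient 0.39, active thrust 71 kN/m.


Resisting force = mu * W = 0.39 * 658 = 256.62 kN/m
FOS = Resisting / Driving = 256.62 / 71
= 3.6144 (dimensionless)

3.6144 (dimensionless)


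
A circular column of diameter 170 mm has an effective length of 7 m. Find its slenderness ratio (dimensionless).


Radius of gyration r = d / 4 = 170 / 4 = 42.5 mm
L_eff = 7000.0 mm
Slenderness ratio = L / r = 7000.0 / 42.5 = 164.71 (dimensionless)

164.71 (dimensionless)


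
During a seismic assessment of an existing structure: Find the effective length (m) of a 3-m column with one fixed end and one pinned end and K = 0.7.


L_eff = K * L
= 0.7 * 3
= 2.1 m

2.1 m


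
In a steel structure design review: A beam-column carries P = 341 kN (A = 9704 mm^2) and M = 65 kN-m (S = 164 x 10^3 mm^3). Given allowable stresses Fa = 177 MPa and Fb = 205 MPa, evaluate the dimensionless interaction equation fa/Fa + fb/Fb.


f_a = P / A = 341000.0 / 9704 = 35.1401 MPa
f_b = M / S = 65000000.0 / 164000.0 = 396.3415 MPa
Ratio = f_a / Fa + f_b / Fb
= 35.1401 / 177 + 396.3415 / 205
= 2.1319 (dimensionless)

2.1319 (dimensionless)


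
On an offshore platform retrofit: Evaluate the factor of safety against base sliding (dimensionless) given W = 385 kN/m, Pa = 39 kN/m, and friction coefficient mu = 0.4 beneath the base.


Resisting force = mu * W = 0.4 * 385 = 154.0 kN/m
FOS = Resisting / Driving = 154.0 / 39
= 3.9487 (dimensionless)

3.9487 (dimensionless)


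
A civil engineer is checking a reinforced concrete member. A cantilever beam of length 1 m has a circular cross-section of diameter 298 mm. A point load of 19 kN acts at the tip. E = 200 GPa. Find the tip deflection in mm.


I = pi * d^4 / 64 = pi * 298^4 / 64 = 387110503.31 mm^4
L = 1000.0 mm, P = 19000.0 N, E = 200000.0 MPa
delta = P * L^3 / (3 * E * I)
= 19000.0 * 1000.0^3 / (3 * 200000.0 * 387110503.31)
= 0.0818 mm

0.0818 mm
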